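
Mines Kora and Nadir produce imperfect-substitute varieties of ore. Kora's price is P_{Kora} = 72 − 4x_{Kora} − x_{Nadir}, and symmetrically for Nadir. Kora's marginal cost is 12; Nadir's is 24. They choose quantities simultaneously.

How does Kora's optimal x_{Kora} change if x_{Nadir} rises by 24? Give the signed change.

-3

Mine Kora's profit: π = x_{Kora}(72 − 4x_{Kora} − x_{Nadir}) − 12x_{Kora}.
∂π/∂x_{Kora} = 60 − 8x_{Kora} − x_{Nadir} = 0 ⇒ x_{Kora} = 7.5 − 0.125x_{Nadir}.
The reaction-function slope is −0.125, so a 24-unit rise in x_{Nadir} moves x_{Kora} by −0.125 × 24 = −3. Kora's best response falls — the actions are strategic substitutes.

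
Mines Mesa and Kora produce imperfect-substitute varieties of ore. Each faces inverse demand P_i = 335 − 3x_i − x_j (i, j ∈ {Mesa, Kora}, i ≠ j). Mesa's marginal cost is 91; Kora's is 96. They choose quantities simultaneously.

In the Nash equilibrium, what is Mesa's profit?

Mine Mesa's profit: π = x_{Mesa}(335 − 3x_{Mesa} − x_{Kora}) − 91x_{Mesa}.
∂π/∂x_{Mesa} = 244 − 6x_{Mesa} − x_{Kora} = 0 ⇒ x_{Mesa} = 122/3 − (1/6)x_{Kora}.
Similarly x_{Kora} = 239/6 − (1/6)x_{Mesa}.
Substituting the second reaction function into the first: x_{Mesa} = 122/3 − (1/6)(239/6 − (1/6)x_{Mesa}), which gives (35/36)x_{Mesa} = 1225/36 ⇒ x_{Mesa} = 35.
Then x_{Kora} = 239/6 − (1/6)·35 = 34.
P_{Mesa} = 335 − 3·35 − 34 = 196.
Profit = (196 − 91)·35 = 3675.

3675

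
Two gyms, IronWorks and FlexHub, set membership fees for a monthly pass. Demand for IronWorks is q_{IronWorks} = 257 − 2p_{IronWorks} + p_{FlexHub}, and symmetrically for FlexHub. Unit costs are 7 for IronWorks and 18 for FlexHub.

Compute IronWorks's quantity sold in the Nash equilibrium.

IronWorks's profit: π = (p_{IronWorks} − 7)(257 − 2p_{IronWorks} + p_{FlexHub}).
∂π/∂p_{IronWorks} = 271 − 4p_{IronWorks} + p_{FlexHub} = 0 ⇒ p_{IronWorks} = 67.75 + 0.25p_{FlexHub}.
Similarly p_{FlexHub} = 73.25 + 0.25p_{IronWorks}.
Solving the two reaction functions simultaneously: (1 − (0.25)(0.25))p_{IronWorks} = 67.75 + 0.25·73.25, so 0.9375p_{IronWorks} = 86.0625 and p_{IronWorks} = 91.8.
Then p_{FlexHub} = 73.25 + 0.25·91.8 = 96.2.
q_{IronWorks} = 257 − 2·91.8 + 96.2 = 169.6.

169.6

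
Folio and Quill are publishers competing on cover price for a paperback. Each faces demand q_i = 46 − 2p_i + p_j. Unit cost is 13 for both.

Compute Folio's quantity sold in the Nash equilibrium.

22

Folio's profit: π = (p_{Folio} − 13)(46 − 2p_{Folio} + p_{Quill}).
∂π/∂p_{Folio} = 72 − 4p_{Folio} + p_{Quill} = 0 ⇒ p_{Folio} = 18 + 0.25p_{Quill}.
The game is symmetric, so in equilibrium p_{Quill} = p_{Folio}: the reaction function gives 0.75p_{Folio} = 18, hence p_{Folio} = 24.
q_{Folio} = 46 − 2·24 + 24 = 22.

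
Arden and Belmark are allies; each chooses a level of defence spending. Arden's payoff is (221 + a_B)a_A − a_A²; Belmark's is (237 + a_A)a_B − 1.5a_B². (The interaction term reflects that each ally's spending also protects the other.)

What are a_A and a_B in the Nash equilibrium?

Expanding Arden's payoff: 221a_A + a_Ba_A − a_A².
∂π/∂a_A = 221 + a_B − 2a_A = 0, so a_A = 110.5 + 0.5a_B.
Likewise for Belmark: a_B = 79 + (1/3)a_A.
Solving the two reaction functions simultaneously: (1 − (0.5)(1/3))a_A = 110.5 + 0.5·79, so (5/6)a_A = 150 and a_A = 180.
Then a_B = 79 + (1/3)·180 = 139.

180, 139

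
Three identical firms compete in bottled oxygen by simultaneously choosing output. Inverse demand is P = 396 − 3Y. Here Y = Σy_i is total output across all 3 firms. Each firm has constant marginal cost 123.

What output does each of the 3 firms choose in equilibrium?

A representative firm's profit is π_i = y_i(396 − 3Y) − 123y_i, with Y = y_i + Σ_{j≠i} y_j.
First-order condition: 273 − 6y_i − 3Σ_{j≠i} y_j = 0.
With identical firms, set every y_j = y: then 273 − 6y − 6y = 0, i.e. y = 273/12 = 22.75.

22.75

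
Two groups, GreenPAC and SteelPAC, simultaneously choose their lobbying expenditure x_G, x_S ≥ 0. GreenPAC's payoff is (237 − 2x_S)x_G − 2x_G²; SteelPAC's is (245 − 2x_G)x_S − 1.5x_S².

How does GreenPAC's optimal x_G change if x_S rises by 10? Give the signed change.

Expanding GreenPAC's payoff: 237x_G − 2x_Sx_G − 2x_G².
∂π/∂x_G = 237 − 2x_S − 4x_G = 0, so x_G = 59.25 − 0.5x_S.
The reaction-function slope is −0.5, so a 10-unit rise in x_S moves x_G by −0.5 × 10 = −5. GreenPAC's best response falls — the actions are strategic substitutes.

-5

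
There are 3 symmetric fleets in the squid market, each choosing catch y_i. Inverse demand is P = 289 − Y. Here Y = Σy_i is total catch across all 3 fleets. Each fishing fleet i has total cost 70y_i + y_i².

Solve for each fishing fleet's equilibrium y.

36.5

A representative fishing fleet's profit is π_i = y_i(289 − Y) − 70y_i − y_i², with Y = y_i + Σ_{j≠i} y_j.
First-order condition: 219 − 4y_i − Σ_{j≠i} y_j = 0.
In a symmetric equilibrium every fishing fleet chooses the same y, so Σ_{j≠i} y_j = 2y. The condition becomes 219 − 6y = 0, giving y = 219/6 = 36.5.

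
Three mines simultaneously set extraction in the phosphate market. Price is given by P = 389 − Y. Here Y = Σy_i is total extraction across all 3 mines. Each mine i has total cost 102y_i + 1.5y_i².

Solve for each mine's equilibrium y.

41

A representative mine's profit is π_i = y_i(389 − Y) − 102y_i − 1.5y_i², with Y = y_i + Σ_{j≠i} y_j.
First-order condition: 287 − 5y_i − Σ_{j≠i} y_j = 0.
With identical mines, set every y_j = y: then 287 − 5y − 2y = 0, i.e. y = 287/7 = 41.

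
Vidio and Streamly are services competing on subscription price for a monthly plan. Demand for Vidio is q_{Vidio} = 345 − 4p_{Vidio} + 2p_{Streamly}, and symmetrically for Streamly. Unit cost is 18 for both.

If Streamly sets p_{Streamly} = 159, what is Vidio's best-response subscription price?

Vidio's profit: π = (p_{Vidio} − 18)(345 − 4p_{Vidio} + 2p_{Streamly}).
∂π/∂p_{Vidio} = 417 − 8p_{Vidio} + 2p_{Streamly} = 0 ⇒ p_{Vidio} = 52.125 + 0.25p_{Streamly}.
At p_{Streamly} = 159: p_{Vidio} = 52.125 + 0.25·159 = 91.875.

91.875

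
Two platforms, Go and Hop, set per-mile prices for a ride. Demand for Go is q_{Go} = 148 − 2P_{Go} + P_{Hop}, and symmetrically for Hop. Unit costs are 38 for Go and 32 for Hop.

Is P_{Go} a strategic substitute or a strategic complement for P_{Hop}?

Go's profit: π = (P_{Go} − 38)(148 − 2P_{Go} + P_{Hop}).
∂π/∂P_{Go} = 224 − 4P_{Go} + P_{Hop} = 0 ⇒ P_{Go} = 56 + 0.25P_{Hop}.
The best-response slope dP_{Go}/dP_{Hop} = 0.25 > 0: the reaction function is upward-sloping, so the choices are strategic complements.

strategic complements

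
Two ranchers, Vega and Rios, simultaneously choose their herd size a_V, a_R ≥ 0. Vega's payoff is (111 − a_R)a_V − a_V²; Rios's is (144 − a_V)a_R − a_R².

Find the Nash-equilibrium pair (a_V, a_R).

26, 59

Expanding Vega's payoff: 111a_V − a_Ra_V − a_V².
∂π/∂a_V = 111 − a_R − 2a_V = 0, so a_V = 55.5 − 0.5a_R.
Likewise for Rios: a_R = 72 − 0.5a_V.
Substituting the second reaction function into the first: a_V = 55.5 − 0.5(72 − 0.5a_V), which gives 0.75a_V = 19.5 ⇒ a_V = 26.
Then a_R = 72 − 0.5·26 = 59.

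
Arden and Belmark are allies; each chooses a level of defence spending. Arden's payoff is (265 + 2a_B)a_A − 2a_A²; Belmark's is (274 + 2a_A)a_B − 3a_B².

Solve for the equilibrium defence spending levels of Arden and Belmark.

Expanding Arden's payoff: 265a_A + 2a_Ba_A − 2a_A².
∂π/∂a_A = 265 + 2a_B − 4a_A = 0, so a_A = 66.25 + 0.5a_B.
Likewise for Belmark: a_B = 137/3 + (1/3)a_A.
Substituting the second reaction function into the first: a_A = 66.25 + 0.5(137/3 + (1/3)a_A), which gives (5/6)a_A = 1069/12 ⇒ a_A = 106.9.
Then a_B = 137/3 + (1/3)·106.9 = 81.3.

106.9, 81.3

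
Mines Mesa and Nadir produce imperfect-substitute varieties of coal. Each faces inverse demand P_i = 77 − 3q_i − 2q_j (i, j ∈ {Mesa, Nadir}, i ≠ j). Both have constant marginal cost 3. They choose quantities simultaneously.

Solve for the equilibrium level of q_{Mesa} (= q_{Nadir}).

Mine Mesa's profit: π = q_{Mesa}(77 − 3q_{Mesa} − 2q_{Nadir}) − 3q_{Mesa}.
∂π/∂q_{Mesa} = 74 − 6q_{Mesa} − 2q_{Nadir} = 0 ⇒ q_{Mesa} = 37/3 − (1/3)q_{Nadir}.
Setting q_{Mesa} = q_{Nadir} in the reaction function: q_{Mesa} = 37/3 − (1/3)q_{Mesa}, so q_{Mesa} = (37/3) / (4/3) = 9.25.

9.25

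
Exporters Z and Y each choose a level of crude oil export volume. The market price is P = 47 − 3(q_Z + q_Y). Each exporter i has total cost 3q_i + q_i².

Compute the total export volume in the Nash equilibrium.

Exporter Z's profit: π = q_Z(47 − 3(q_Z + q_Y)) − 3q_Z − q_Z².
∂π/∂q_Z = 44 − 8q_Z − 3q_Y = 0, so q_Z = 5.5 − 0.375q_Y.
By symmetry q_Y = q_Z; substituting into the reaction function, 1.375q_Z = 5.5 and q_Z = 4.
Total export volume: 4 + 4 = 8.

8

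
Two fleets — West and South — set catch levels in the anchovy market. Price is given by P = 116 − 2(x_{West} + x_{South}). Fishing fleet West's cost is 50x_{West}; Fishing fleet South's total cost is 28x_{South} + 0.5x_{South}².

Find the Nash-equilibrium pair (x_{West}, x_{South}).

9.625, 13.75

Fishing fleet West's profit: π = x_{West}(116 − 2(x_{West} + x_{South})) − 50x_{West}.
∂π/∂x_{West} = 66 − 4x_{West} − 2x_{South} = 0, so x_{West} = 16.5 − 0.5x_{South}.
For South: ∂π/∂x_{South} = 88 − 5x_{South} − 2x_{West} = 0 ⇒ x_{South} = 17.6 − 0.4x_{West}.
Substituting the second reaction function into the first: x_{West} = 16.5 − 0.5(17.6 − 0.4x_{West}), which gives 0.8x_{West} = 7.7 ⇒ x_{West} = 9.625.
Then x_{South} = 17.6 − 0.4·9.625 = 13.75.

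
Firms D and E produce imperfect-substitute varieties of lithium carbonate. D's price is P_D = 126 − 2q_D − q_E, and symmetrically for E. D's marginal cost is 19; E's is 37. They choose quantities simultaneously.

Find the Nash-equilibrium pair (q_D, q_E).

Firm D's profit: π = q_D(126 − 2q_D − q_E) − 19q_D.
∂π/∂q_D = 107 − 4q_D − q_E = 0 ⇒ q_D = 26.75 − 0.25q_E.
Similarly q_E = 22.25 − 0.25q_D.
Substituting the second reaction function into the first: q_D = 26.75 − 0.25(22.25 − 0.25q_D), which gives 0.9375q_D = 21.1875 ⇒ q_D = 22.6.
Then q_E = 22.25 − 0.25·22.6 = 16.6.

22.6, 16.6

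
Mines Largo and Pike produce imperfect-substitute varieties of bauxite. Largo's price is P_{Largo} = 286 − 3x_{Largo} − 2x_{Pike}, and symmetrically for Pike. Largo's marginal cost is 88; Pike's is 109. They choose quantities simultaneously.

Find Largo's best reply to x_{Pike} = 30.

23

Mine Largo's profit: π = x_{Largo}(286 − 3x_{Largo} − 2x_{Pike}) − 88x_{Largo}.
∂π/∂x_{Largo} = 198 − 6x_{Largo} − 2x_{Pike} = 0 ⇒ x_{Largo} = 33 − (1/3)x_{Pike}.
At x_{Pike} = 30: x_{Largo} = 33 − (1/3)·30 = 23.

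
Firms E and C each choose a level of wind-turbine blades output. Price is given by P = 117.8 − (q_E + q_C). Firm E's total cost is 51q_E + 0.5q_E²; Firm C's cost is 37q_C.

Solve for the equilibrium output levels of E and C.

10.56, 35.12

Firm E's profit: π = q_E(117.8 − (q_E + q_C)) − 51q_E − 0.5q_E².
∂π/∂q_E = 66.8 − 3q_E − q_C = 0, so q_E = 334/15 − (1/3)q_C.
For C: ∂π/∂q_C = 80.8 − 2q_C − q_E = 0 ⇒ q_C = 40.4 − 0.5q_E.
Solving the two reaction functions simultaneously: (1 − (−1/3)(−0.5))q_E = 334/15 − (1/3)·40.4, so (5/6)q_E = 8.8 and q_E = 10.56.
Then q_C = 40.4 − 0.5·10.56 = 35.12.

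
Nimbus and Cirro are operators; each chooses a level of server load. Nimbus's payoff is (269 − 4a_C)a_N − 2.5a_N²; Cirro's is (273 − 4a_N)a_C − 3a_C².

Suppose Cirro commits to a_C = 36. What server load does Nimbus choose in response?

25

Expanding Nimbus's payoff: 269a_N − 4a_Ca_N − 2.5a_N².
∂π/∂a_N = 269 − 4a_C − 5a_N = 0, so a_N = 53.8 − 0.8a_C.
At a_C = 36: a_N = 53.8 − 0.8·36 = 25.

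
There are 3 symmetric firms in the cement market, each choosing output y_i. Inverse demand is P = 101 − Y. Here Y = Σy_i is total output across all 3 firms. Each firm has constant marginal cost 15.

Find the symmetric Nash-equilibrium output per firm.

A representative firm's profit is π_i = y_i(101 − Y) − 15y_i, with Y = y_i + Σ_{j≠i} y_j.
First-order condition: 86 − 2y_i − Σ_{j≠i} y_j = 0.
Imposing symmetry (y_j = y for all j) turns Σ_{j≠i} y_j into 2y, so 86 = 4y and y = 21.5.

21.5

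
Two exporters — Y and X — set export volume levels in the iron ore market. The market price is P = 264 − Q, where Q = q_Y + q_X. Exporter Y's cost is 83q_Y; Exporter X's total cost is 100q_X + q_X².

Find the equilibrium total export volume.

101

Exporter Y's profit: π = q_Y(264 − (q_Y + q_X)) − 83q_Y.
∂π/∂q_Y = 181 − 2q_Y − q_X = 0, so q_Y = 90.5 − 0.5q_X.
For X: ∂π/∂q_X = 164 − 4q_X − q_Y = 0 ⇒ q_X = 41 − 0.25q_Y.
Substituting the second reaction function into the first: q_Y = 90.5 − 0.5(41 − 0.25q_Y), which gives 0.875q_Y = 70 ⇒ q_Y = 80.
Then q_X = 41 − 0.25·80 = 21.
Total export volume: 80 + 21 = 101.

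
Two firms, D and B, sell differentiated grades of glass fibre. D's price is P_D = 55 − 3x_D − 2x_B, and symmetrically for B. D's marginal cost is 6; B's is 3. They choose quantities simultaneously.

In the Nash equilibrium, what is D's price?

23.8125

Firm D's profit: π = x_D(55 − 3x_D − 2x_B) − 6x_D.
∂π/∂x_D = 49 − 6x_D − 2x_B = 0 ⇒ x_D = 49/6 − (1/3)x_B.
Similarly x_B = 26/3 − (1/3)x_D.
Substituting the second reaction function into the first: x_D = 49/6 − (1/3)(26/3 − (1/3)x_D), which gives (8/9)x_D = 95/18 ⇒ x_D = 5.9375.
Then x_B = 26/3 − (1/3)·5.9375 = 6.6875.
P_D = 55 − 3·5.9375 − 2·6.6875 = 23.8125.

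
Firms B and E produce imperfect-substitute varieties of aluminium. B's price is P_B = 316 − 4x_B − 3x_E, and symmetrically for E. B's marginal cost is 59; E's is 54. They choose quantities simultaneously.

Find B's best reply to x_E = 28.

21.625

Firm B's profit: π = x_B(316 − 4x_B − 3x_E) − 59x_B.
∂π/∂x_B = 257 − 8x_B − 3x_E = 0 ⇒ x_B = 32.125 − 0.375x_E.
At x_E = 28: x_B = 32.125 − 0.375·28 = 21.625.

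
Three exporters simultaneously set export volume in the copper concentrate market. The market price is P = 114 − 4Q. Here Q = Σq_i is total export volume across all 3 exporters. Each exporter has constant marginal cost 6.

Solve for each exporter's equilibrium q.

A representative exporter's profit is π_i = q_i(114 − 4Q) − 6q_i, with Q = q_i + Σ_{j≠i} q_j.
First-order condition: 108 − 8q_i − 4Σ_{j≠i} q_j = 0.
Imposing symmetry (q_j = q for all j) turns Σ_{j≠i} q_j into 2q, so 108 = 16q and q = 6.75.

6.75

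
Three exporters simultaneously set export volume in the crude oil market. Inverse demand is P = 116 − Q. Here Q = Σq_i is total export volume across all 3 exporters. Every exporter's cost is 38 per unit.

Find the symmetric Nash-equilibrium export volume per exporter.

A representative exporter's profit is π_i = q_i(116 − Q) − 38q_i, with Q = q_i + Σ_{j≠i} q_j.
First-order condition: 78 − 2q_i − Σ_{j≠i} q_j = 0.
Imposing symmetry (q_j = q for all j) turns Σ_{j≠i} q_j into 2q, so 78 = 4q and q = 19.5.

19.5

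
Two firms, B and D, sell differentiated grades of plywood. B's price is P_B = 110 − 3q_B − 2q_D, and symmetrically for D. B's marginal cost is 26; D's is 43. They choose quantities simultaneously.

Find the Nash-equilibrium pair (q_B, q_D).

Firm B's profit: π = q_B(110 − 3q_B − 2q_D) − 26q_B.
∂π/∂q_B = 84 − 6q_B − 2q_D = 0 ⇒ q_B = 14 − (1/3)q_D.
Similarly q_D = 67/6 − (1/3)q_B.
Plugging q_D into B's best response: q_B = 14 − (1/3)(67/6 − (1/3)q_B) ⇒ (8/9)q_B = 185/18, so q_B = 11.5625.
Then q_D = 67/6 − (1/3)·11.5625 = 7.3125.

11.5625, 7.3125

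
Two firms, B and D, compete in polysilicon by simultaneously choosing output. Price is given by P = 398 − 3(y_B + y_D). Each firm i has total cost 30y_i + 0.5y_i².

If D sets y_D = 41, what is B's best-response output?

35

Firm B's profit: π = y_B(398 − 3(y_B + y_D)) − 30y_B − 0.5y_B².
∂π/∂y_B = 368 − 7y_B − 3y_D = 0, so y_B = 368/7 − (3/7)y_D.
At y_D = 41: y_B = 368/7 − (3/7)·41 = 35.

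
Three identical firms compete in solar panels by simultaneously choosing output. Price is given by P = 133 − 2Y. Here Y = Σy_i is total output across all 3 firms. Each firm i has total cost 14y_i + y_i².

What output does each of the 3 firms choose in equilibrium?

11.9

A representative firm's profit is π_i = y_i(133 − 2Y) − 14y_i − y_i², with Y = y_i + Σ_{j≠i} y_j.
First-order condition: 119 − 6y_i − 2Σ_{j≠i} y_j = 0.
With identical firms, set every y_j = y: then 119 − 6y − 4y = 0, i.e. y = 119/10 = 11.9.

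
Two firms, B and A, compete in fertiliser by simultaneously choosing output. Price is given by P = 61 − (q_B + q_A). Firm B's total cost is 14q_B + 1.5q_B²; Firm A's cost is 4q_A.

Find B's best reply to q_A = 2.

Firm B's profit: π = q_B(61 − (q_B + q_A)) − 14q_B − 1.5q_B².
∂π/∂q_B = 47 − 5q_B − q_A = 0, so q_B = 9.4 − 0.2q_A.
At q_A = 2: q_B = 9.4 − 0.2·2 = 9.

9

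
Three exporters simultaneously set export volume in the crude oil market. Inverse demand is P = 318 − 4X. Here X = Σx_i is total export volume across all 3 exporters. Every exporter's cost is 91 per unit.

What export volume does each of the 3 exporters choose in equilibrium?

14.1875

A representative exporter's profit is π_i = x_i(318 − 4X) − 91x_i, with X = x_i + Σ_{j≠i} x_j.
First-order condition: 227 − 8x_i − 4Σ_{j≠i} x_j = 0.
With identical exporters, set every x_j = x: then 227 − 8x − 8x = 0, i.e. x = 227/16 = 14.1875.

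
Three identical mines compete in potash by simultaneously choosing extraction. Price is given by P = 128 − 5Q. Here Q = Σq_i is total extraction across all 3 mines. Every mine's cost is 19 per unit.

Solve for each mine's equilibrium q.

A representative mine's profit is π_i = q_i(128 − 5Q) − 19q_i, with Q = q_i + Σ_{j≠i} q_j.
First-order condition: 109 − 10q_i − 5Σ_{j≠i} q_j = 0.
With identical mines, set every q_j = q: then 109 − 10q − 10q = 0, i.e. q = 109/20 = 5.45.

5.45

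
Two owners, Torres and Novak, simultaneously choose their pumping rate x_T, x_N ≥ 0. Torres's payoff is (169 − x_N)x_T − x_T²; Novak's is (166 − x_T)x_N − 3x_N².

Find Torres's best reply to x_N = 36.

Expanding Torres's payoff: 169x_T − x_Nx_T − x_T².
∂π/∂x_T = 169 − x_N − 2x_T = 0, so x_T = 84.5 − 0.5x_N.
At x_N = 36: x_T = 84.5 − 0.5·36 = 66.5.

66.5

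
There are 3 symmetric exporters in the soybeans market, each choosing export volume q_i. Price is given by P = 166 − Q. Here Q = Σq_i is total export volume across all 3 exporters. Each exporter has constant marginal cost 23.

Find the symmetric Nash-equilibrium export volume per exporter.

35.75

A representative exporter's profit is π_i = q_i(166 − Q) − 23q_i, with Q = q_i + Σ_{j≠i} q_j.
First-order condition: 143 − 2q_i − Σ_{j≠i} q_j = 0.
In a symmetric equilibrium every exporter chooses the same q, so Σ_{j≠i} q_j = 2q. The condition becomes 143 − 4q = 0, giving q = 143/4 = 35.75.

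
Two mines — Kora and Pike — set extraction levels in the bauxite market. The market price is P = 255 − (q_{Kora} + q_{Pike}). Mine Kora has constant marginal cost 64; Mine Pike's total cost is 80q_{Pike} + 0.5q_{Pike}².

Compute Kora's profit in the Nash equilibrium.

Mine Kora's profit: π = q_{Kora}(255 − (q_{Kora} + q_{Pike})) − 64q_{Kora}.
∂π/∂q_{Kora} = 191 − 2q_{Kora} − q_{Pike} = 0, so q_{Kora} = 95.5 − 0.5q_{Pike}.
For Pike: ∂π/∂q_{Pike} = 175 − 3q_{Pike} − q_{Kora} = 0 ⇒ q_{Pike} = 175/3 − (1/3)q_{Kora}.
Substituting the second reaction function into the first: q_{Kora} = 95.5 − 0.5(175/3 − (1/3)q_{Kora}), which gives (5/6)q_{Kora} = 199/3 ⇒ q_{Kora} = 79.6.
Then q_{Pike} = 175/3 − (1/3)·79.6 = 31.8.
Price P = 255 − 111.4 = 143.6.
Kora's profit: (143.6 − 64)·79.6 = 6336.16.

6336.16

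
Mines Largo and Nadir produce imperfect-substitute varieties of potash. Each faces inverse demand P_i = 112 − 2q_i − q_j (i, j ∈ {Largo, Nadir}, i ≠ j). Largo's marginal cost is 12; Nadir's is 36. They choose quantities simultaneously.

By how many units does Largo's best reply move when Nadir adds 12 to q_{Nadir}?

Mine Largo's profit: π = q_{Largo}(112 − 2q_{Largo} − q_{Nadir}) − 12q_{Largo}.
∂π/∂q_{Largo} = 100 − 4q_{Largo} − q_{Nadir} = 0 ⇒ q_{Largo} = 25 − 0.25q_{Nadir}.
The reaction-function slope is −0.25, so a 12-unit rise in q_{Nadir} moves q_{Largo} by −0.25 × 12 = −3. Largo's best response falls — the actions are strategic substitutes.

-3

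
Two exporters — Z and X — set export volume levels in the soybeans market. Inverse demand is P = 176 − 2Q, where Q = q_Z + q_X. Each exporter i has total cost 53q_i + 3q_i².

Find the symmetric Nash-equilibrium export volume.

10.25

Exporter Z's profit: π = q_Z(176 − 2(q_Z + q_X)) − 53q_Z − 3q_Z².
∂π/∂q_Z = 123 − 10q_Z − 2q_X = 0, so q_Z = 12.3 − 0.2q_X.
The game is symmetric, so in equilibrium q_X = q_Z: the reaction function gives 1.2q_Z = 12.3, hence q_Z = 10.25.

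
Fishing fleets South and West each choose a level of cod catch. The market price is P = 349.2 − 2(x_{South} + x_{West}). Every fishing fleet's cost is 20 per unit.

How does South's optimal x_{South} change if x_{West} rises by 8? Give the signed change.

Fishing fleet South's profit: π = x_{South}(349.2 − 2(x_{South} + x_{West})) − 20x_{South}.
∂π/∂x_{South} = 329.2 − 4x_{South} − 2x_{West} = 0, so x_{South} = 82.3 − 0.5x_{West}.
The reaction-function slope is −0.5, so an 8-unit rise in x_{West} moves x_{South} by −0.5 × 8 = −4. South's best response falls — the actions are strategic substitutes.

-4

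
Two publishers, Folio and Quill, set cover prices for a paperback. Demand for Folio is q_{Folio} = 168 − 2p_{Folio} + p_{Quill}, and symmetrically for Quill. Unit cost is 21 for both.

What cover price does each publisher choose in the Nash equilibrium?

70

Folio's profit: π = (p_{Folio} − 21)(168 − 2p_{Folio} + p_{Quill}).
∂π/∂p_{Folio} = 210 − 4p_{Folio} + p_{Quill} = 0 ⇒ p_{Folio} = 52.5 + 0.25p_{Quill}.
By symmetry p_{Quill} = p_{Folio}; substituting into the reaction function, 0.75p_{Folio} = 52.5 and p_{Folio} = 70.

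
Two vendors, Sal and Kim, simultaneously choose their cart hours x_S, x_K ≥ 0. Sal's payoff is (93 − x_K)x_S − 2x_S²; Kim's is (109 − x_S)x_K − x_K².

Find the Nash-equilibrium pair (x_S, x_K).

11, 49

Expanding Sal's payoff: 93x_S − x_Kx_S − 2x_S².
∂π/∂x_S = 93 − x_K − 4x_S = 0, so x_S = 23.25 − 0.25x_K.
Likewise for Kim: x_K = 54.5 − 0.5x_S.
Substituting the second reaction function into the first: x_S = 23.25 − 0.25(54.5 − 0.5x_S), which gives 0.875x_S = 9.625 ⇒ x_S = 11.
Then x_K = 54.5 − 0.5·11 = 49.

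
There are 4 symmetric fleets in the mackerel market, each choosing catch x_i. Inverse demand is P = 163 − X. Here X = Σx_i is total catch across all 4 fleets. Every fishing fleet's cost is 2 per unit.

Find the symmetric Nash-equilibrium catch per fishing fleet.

32.2

A representative fishing fleet's profit is π_i = x_i(163 − X) − 2x_i, with X = x_i + Σ_{j≠i} x_j.
First-order condition: 161 − 2x_i − Σ_{j≠i} x_j = 0.
Imposing symmetry (x_j = x for all j) turns Σ_{j≠i} x_j into 3x, so 161 = 5x and x = 32.2.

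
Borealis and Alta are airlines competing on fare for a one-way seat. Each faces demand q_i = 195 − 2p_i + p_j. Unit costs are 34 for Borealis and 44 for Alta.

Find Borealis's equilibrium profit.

6050

Borealis's profit: π = (p_{Borealis} − 34)(195 − 2p_{Borealis} + p_{Alta}).
∂π/∂p_{Borealis} = 263 − 4p_{Borealis} + p_{Alta} = 0 ⇒ p_{Borealis} = 65.75 + 0.25p_{Alta}.
Similarly p_{Alta} = 70.75 + 0.25p_{Borealis}.
Substituting the second reaction function into the first: p_{Borealis} = 65.75 + 0.25(70.75 + 0.25p_{Borealis}), which gives 0.9375p_{Borealis} = 83.4375 ⇒ p_{Borealis} = 89.
Then p_{Alta} = 70.75 + 0.25·89 = 93.
q_{Borealis} = 195 − 2·89 + 93 = 110.
Profit = (89 − 34)·110 = 6050.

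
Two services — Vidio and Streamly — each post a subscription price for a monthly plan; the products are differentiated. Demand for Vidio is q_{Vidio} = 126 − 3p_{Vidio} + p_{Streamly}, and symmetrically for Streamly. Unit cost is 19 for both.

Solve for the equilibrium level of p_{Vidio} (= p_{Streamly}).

Vidio's profit: π = (p_{Vidio} − 19)(126 − 3p_{Vidio} + p_{Streamly}).
∂π/∂p_{Vidio} = 183 − 6p_{Vidio} + p_{Streamly} = 0 ⇒ p_{Vidio} = 30.5 + (1/6)p_{Streamly}.
The game is symmetric, so in equilibrium p_{Streamly} = p_{Vidio}: the reaction function gives (5/6)p_{Vidio} = 30.5, hence p_{Vidio} = 36.6.

36.6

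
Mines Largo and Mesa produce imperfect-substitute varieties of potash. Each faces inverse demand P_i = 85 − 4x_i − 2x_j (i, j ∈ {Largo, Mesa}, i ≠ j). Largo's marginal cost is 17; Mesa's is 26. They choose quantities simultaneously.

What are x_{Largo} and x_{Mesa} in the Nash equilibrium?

Mine Largo's profit: π = x_{Largo}(85 − 4x_{Largo} − 2x_{Mesa}) − 17x_{Largo}.
∂π/∂x_{Largo} = 68 − 8x_{Largo} − 2x_{Mesa} = 0 ⇒ x_{Largo} = 8.5 − 0.25x_{Mesa}.
Similarly x_{Mesa} = 7.375 − 0.25x_{Largo}.
Substituting the second reaction function into the first: x_{Largo} = 8.5 − 0.25(7.375 − 0.25x_{Largo}), which gives 0.9375x_{Largo} = 213/32 ⇒ x_{Largo} = 7.1.
Then x_{Mesa} = 7.375 − 0.25·7.1 = 5.6.

7.1, 5.6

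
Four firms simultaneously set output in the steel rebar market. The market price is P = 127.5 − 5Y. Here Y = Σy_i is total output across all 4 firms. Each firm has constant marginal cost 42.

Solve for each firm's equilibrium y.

3.42

A representative firm's profit is π_i = y_i(127.5 − 5Y) − 42y_i, with Y = y_i + Σ_{j≠i} y_j.
First-order condition: 85.5 − 10y_i − 5Σ_{j≠i} y_j = 0.
With identical firms, set every y_j = y: then 85.5 − 10y − 15y = 0, i.e. y = 85.5/25 = 3.42.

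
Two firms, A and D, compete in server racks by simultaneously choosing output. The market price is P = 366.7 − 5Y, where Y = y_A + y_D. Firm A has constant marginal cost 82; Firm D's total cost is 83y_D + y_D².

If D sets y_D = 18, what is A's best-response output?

Firm A's profit: π = y_A(366.7 − 5(y_A + y_D)) − 82y_A.
∂π/∂y_A = 284.7 − 10y_A − 5y_D = 0, so y_A = 28.47 − 0.5y_D.
At y_D = 18: y_A = 28.47 − 0.5·18 = 19.47.

19.47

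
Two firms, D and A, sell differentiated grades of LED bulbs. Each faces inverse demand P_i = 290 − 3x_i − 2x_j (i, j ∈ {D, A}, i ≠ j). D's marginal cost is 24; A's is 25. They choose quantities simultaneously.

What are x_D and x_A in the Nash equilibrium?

33.3125, 33.0625

Firm D's profit: π = x_D(290 − 3x_D − 2x_A) − 24x_D.
∂π/∂x_D = 266 − 6x_D − 2x_A = 0 ⇒ x_D = 133/3 − (1/3)x_A.
Similarly x_A = 265/6 − (1/3)x_D.
Plugging x_A into D's best response: x_D = 133/3 − (1/3)(265/6 − (1/3)x_D) ⇒ (8/9)x_D = 533/18, so x_D = 33.3125.
Then x_A = 265/6 − (1/3)·33.3125 = 33.0625.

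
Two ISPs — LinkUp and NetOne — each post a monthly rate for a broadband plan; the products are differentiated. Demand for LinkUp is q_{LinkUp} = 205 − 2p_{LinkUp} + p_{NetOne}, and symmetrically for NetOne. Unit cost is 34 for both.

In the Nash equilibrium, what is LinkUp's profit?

6498

LinkUp's profit: π = (p_{LinkUp} − 34)(205 − 2p_{LinkUp} + p_{NetOne}).
∂π/∂p_{LinkUp} = 273 − 4p_{LinkUp} + p_{NetOne} = 0 ⇒ p_{LinkUp} = 68.25 + 0.25p_{NetOne}.
Setting p_{LinkUp} = p_{NetOne} in the reaction function: p_{LinkUp} = 68.25 + 0.25p_{LinkUp}, so p_{LinkUp} = 68.25 / 0.75 = 91.
q_{LinkUp} = 205 − 2·91 + 91 = 114.
Profit = (91 − 34)·114 = 6498.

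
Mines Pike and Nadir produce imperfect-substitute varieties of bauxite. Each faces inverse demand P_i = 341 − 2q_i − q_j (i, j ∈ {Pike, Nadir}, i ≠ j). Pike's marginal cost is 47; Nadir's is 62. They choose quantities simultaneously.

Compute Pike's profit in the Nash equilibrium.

7152.08

Mine Pike's profit: π = q_{Pike}(341 − 2q_{Pike} − q_{Nadir}) − 47q_{Pike}.
∂π/∂q_{Pike} = 294 − 4q_{Pike} − q_{Nadir} = 0 ⇒ q_{Pike} = 73.5 − 0.25q_{Nadir}.
Similarly q_{Nadir} = 69.75 − 0.25q_{Pike}.
Solving the two reaction functions simultaneously: (1 − (−0.25)(−0.25))q_{Pike} = 73.5 − 0.25·69.75, so 0.9375q_{Pike} = 56.0625 and q_{Pike} = 59.8.
Then q_{Nadir} = 69.75 − 0.25·59.8 = 54.8.
P_{Pike} = 341 − 2·59.8 − 54.8 = 166.6.
Profit = (166.6 − 47)·59.8 = 7152.08.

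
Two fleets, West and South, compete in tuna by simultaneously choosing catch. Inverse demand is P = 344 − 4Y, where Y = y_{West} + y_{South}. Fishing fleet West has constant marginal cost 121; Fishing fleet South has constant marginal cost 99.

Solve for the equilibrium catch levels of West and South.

Fishing fleet West's profit: π = y_{West}(344 − 4(y_{West} + y_{South})) − 121y_{West}.
∂π/∂y_{West} = 223 − 8y_{West} − 4y_{South} = 0, so y_{West} = 27.875 − 0.5y_{South}.
By the same steps for South: y_{South} = 30.625 − 0.5y_{West}.
Solving the two reaction functions simultaneously: (1 − (−0.5)(−0.5))y_{West} = 27.875 − 0.5·30.625, so 0.75y_{West} = 12.5625 and y_{West} = 16.75.
Then y_{South} = 30.625 − 0.5·16.75 = 22.25.

16.75, 22.25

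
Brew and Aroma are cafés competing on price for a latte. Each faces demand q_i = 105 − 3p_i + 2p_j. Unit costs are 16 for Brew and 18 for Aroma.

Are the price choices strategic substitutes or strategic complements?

Brew's profit: π = (p_{Brew} − 16)(105 − 3p_{Brew} + 2p_{Aroma}).
∂π/∂p_{Brew} = 153 − 6p_{Brew} + 2p_{Aroma} = 0 ⇒ p_{Brew} = 25.5 + (1/3)p_{Aroma}.
The best-response slope dp_{Brew}/dp_{Aroma} = 1/3 > 0: the reaction function is upward-sloping, so the choices are strategic complements.

strategic complements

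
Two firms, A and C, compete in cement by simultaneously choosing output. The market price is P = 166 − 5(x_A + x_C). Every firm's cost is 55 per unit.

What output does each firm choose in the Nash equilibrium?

Firm A's profit: π = x_A(166 − 5(x_A + x_C)) − 55x_A.
∂π/∂x_A = 111 − 10x_A − 5x_C = 0, so x_A = 11.1 − 0.5x_C.
Setting x_A = x_C in the reaction function: x_A = 11.1 − 0.5x_A, so x_A = 11.1 / 1.5 = 7.4.

7.4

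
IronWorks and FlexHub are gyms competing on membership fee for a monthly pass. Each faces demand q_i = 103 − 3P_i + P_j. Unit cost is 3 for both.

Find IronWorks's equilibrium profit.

IronWorks's profit: π = (P_{IronWorks} − 3)(103 − 3P_{IronWorks} + P_{FlexHub}).
∂π/∂P_{IronWorks} = 112 − 6P_{IronWorks} + P_{FlexHub} = 0 ⇒ P_{IronWorks} = 56/3 + (1/6)P_{FlexHub}.
Setting P_{IronWorks} = P_{FlexHub} in the reaction function: P_{IronWorks} = 56/3 + (1/6)P_{IronWorks}, so P_{IronWorks} = (56/3) / (5/6) = 22.4.
q_{IronWorks} = 103 − 3·22.4 + 22.4 = 58.2.
Profit = (22.4 − 3)·58.2 = 1129.08.

1129.08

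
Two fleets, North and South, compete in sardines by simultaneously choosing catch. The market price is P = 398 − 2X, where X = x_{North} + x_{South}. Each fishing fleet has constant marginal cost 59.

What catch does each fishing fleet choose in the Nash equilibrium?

Fishing fleet North's profit: π = x_{North}(398 − 2(x_{North} + x_{South})) − 59x_{North}.
∂π/∂x_{North} = 339 − 4x_{North} − 2x_{South} = 0, so x_{North} = 84.75 − 0.5x_{South}.
By symmetry x_{South} = x_{North}; substituting into the reaction function, 1.5x_{North} = 84.75 and x_{North} = 56.5.

56.5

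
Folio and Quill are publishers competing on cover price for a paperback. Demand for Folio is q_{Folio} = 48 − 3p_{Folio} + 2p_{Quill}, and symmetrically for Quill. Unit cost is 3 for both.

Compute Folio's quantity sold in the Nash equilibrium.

Folio's profit: π = (p_{Folio} − 3)(48 − 3p_{Folio} + 2p_{Quill}).
∂π/∂p_{Folio} = 57 − 6p_{Folio} + 2p_{Quill} = 0 ⇒ p_{Folio} = 9.5 + (1/3)p_{Quill}.
Setting p_{Folio} = p_{Quill} in the reaction function: p_{Folio} = 9.5 + (1/3)p_{Folio}, so p_{Folio} = 9.5 / (2/3) = 14.25.
q_{Folio} = 48 − 3·14.25 + 2·14.25 = 33.75.

33.75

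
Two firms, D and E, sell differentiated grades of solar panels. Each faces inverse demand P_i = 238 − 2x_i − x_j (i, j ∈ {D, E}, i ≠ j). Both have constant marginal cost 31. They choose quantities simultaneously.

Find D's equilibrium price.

113.8

Firm D's profit: π = x_D(238 − 2x_D − x_E) − 31x_D.
∂π/∂x_D = 207 − 4x_D − x_E = 0 ⇒ x_D = 51.75 − 0.25x_E.
The game is symmetric, so in equilibrium x_E = x_D: the reaction function gives 1.25x_D = 51.75, hence x_D = 41.4.
P_D = 238 − 2·41.4 − 41.4 = 113.8.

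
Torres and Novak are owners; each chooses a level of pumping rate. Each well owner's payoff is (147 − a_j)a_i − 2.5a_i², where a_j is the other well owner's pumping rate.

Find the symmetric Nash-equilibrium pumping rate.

24.5

Torres's payoff is (147 − a_N)a_T − 2.5a_T².
∂π/∂a_T = 147 − a_N − 5a_T = 0, so a_T = 29.4 − 0.2a_N.
By symmetry a_N = a_T; substituting into the reaction function, 1.2a_T = 29.4 and a_T = 24.5.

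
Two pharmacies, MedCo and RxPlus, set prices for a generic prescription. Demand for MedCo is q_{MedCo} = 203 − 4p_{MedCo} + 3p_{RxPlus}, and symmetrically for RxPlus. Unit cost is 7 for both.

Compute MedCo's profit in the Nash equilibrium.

6146.56

MedCo's profit: π = (p_{MedCo} − 7)(203 − 4p_{MedCo} + 3p_{RxPlus}).
∂π/∂p_{MedCo} = 231 − 8p_{MedCo} + 3p_{RxPlus} = 0 ⇒ p_{MedCo} = 28.875 + 0.375p_{RxPlus}.
By symmetry p_{RxPlus} = p_{MedCo}; substituting into the reaction function, 0.625p_{MedCo} = 28.875 and p_{MedCo} = 46.2.
q_{MedCo} = 203 − 4·46.2 + 3·46.2 = 156.8.
Profit = (46.2 − 7)·156.8 = 6146.56.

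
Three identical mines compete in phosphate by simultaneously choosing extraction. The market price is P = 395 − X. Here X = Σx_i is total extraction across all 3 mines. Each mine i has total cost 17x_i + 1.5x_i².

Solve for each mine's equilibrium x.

54

A representative mine's profit is π_i = x_i(395 − X) − 17x_i − 1.5x_i², with X = x_i + Σ_{j≠i} x_j.
First-order condition: 378 − 5x_i − Σ_{j≠i} x_j = 0.
Imposing symmetry (x_j = x for all j) turns Σ_{j≠i} x_j into 2x, so 378 = 7x and x = 54.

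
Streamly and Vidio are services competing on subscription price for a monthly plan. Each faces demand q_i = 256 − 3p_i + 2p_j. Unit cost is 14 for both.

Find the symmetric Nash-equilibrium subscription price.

74.5

Streamly's profit: π = (p_{Streamly} − 14)(256 − 3p_{Streamly} + 2p_{Vidio}).
∂π/∂p_{Streamly} = 298 − 6p_{Streamly} + 2p_{Vidio} = 0 ⇒ p_{Streamly} = 149/3 + (1/3)p_{Vidio}.
Setting p_{Streamly} = p_{Vidio} in the reaction function: p_{Streamly} = 149/3 + (1/3)p_{Streamly}, so p_{Streamly} = (149/3) / (2/3) = 74.5.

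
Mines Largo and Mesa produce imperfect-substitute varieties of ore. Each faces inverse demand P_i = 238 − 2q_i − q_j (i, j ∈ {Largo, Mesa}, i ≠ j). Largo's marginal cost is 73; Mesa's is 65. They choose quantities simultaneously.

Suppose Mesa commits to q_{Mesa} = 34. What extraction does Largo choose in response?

Mine Largo's profit: π = q_{Largo}(238 − 2q_{Largo} − q_{Mesa}) − 73q_{Largo}.
∂π/∂q_{Largo} = 165 − 4q_{Largo} − q_{Mesa} = 0 ⇒ q_{Largo} = 41.25 − 0.25q_{Mesa}.
At q_{Mesa} = 34: q_{Largo} = 41.25 − 0.25·34 = 32.75.

32.75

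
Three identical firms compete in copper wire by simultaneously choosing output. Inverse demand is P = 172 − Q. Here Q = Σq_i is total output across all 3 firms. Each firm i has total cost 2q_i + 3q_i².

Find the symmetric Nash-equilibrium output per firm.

17

A representative firm's profit is π_i = q_i(172 − Q) − 2q_i − 3q_i², with Q = q_i + Σ_{j≠i} q_j.
First-order condition: 170 − 8q_i − Σ_{j≠i} q_j = 0.
With identical firms, set every q_j = q: then 170 − 8q − 2q = 0, i.e. q = 170/10 = 17.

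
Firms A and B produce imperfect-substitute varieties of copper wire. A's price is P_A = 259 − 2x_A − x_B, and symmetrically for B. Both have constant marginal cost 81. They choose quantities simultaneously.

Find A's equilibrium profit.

2534.72

Firm A's profit: π = x_A(259 − 2x_A − x_B) − 81x_A.
∂π/∂x_A = 178 − 4x_A − x_B = 0 ⇒ x_A = 44.5 − 0.25x_B.
By symmetry x_B = x_A; substituting into the reaction function, 1.25x_A = 44.5 and x_A = 35.6.
P_A = 259 − 2·35.6 − 35.6 = 152.2.
Profit = (152.2 − 81)·35.6 = 2534.72.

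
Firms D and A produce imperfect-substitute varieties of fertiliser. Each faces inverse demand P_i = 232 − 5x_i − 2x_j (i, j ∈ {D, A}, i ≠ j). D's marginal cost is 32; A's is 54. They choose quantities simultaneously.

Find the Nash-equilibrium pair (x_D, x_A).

17.125, 14.375

Firm D's profit: π = x_D(232 − 5x_D − 2x_A) − 32x_D.
∂π/∂x_D = 200 − 10x_D − 2x_A = 0 ⇒ x_D = 20 − 0.2x_A.
Similarly x_A = 17.8 − 0.2x_D.
Solving the two reaction functions simultaneously: (1 − (−0.2)(−0.2))x_D = 20 − 0.2·17.8, so 0.96x_D = 16.44 and x_D = 17.125.
Then x_A = 17.8 − 0.2·17.125 = 14.375.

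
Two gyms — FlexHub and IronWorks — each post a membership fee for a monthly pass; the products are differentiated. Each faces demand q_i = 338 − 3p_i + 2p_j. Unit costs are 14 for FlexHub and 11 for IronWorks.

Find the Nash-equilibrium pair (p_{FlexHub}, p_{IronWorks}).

FlexHub's profit: π = (p_{FlexHub} − 14)(338 − 3p_{FlexHub} + 2p_{IronWorks}).
∂π/∂p_{FlexHub} = 380 − 6p_{FlexHub} + 2p_{IronWorks} = 0 ⇒ p_{FlexHub} = 190/3 + (1/3)p_{IronWorks}.
Similarly p_{IronWorks} = 371/6 + (1/3)p_{FlexHub}.
Substituting the second reaction function into the first: p_{FlexHub} = 190/3 + (1/3)(371/6 + (1/3)p_{FlexHub}), which gives (8/9)p_{FlexHub} = 1511/18 ⇒ p_{FlexHub} = 94.4375.
Then p_{IronWorks} = 371/6 + (1/3)·94.4375 = 93.3125.

94.4375, 93.3125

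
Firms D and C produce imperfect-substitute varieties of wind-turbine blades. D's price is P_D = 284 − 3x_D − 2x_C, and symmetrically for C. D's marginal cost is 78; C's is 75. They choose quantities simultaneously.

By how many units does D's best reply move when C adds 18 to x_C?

-6

Firm D's profit: π = x_D(284 − 3x_D − 2x_C) − 78x_D.
∂π/∂x_D = 206 − 6x_D − 2x_C = 0 ⇒ x_D = 103/3 − (1/3)x_C.
The reaction-function slope is −1/3, so an 18-unit rise in x_C moves x_D by −1/3 × 18 = −6. D's best response falls — the actions are strategic substitutes.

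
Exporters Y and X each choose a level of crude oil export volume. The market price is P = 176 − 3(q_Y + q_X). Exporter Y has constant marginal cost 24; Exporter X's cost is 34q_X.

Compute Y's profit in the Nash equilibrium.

972

Exporter Y's profit: π = q_Y(176 − 3(q_Y + q_X)) − 24q_Y.
∂π/∂q_Y = 152 − 6q_Y − 3q_X = 0, so q_Y = 76/3 − 0.5q_X.
By the same steps for X: q_X = 71/3 − 0.5q_Y.
Plugging q_X into Y's best response: q_Y = 76/3 − 0.5(71/3 − 0.5q_Y) ⇒ 0.75q_Y = 13.5, so q_Y = 18.
Then q_X = 71/3 − 0.5·18 = 44/3.
Price P = 176 − 3·(98/3) = 78.
Y's profit: (78 − 24)·18 = 972.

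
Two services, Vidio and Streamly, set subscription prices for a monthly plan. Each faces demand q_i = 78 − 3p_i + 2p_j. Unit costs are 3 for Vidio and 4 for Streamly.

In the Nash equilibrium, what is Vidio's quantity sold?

56.8125

Vidio's profit: π = (p_{Vidio} − 3)(78 − 3p_{Vidio} + 2p_{Streamly}).
∂π/∂p_{Vidio} = 87 − 6p_{Vidio} + 2p_{Streamly} = 0 ⇒ p_{Vidio} = 14.5 + (1/3)p_{Streamly}.
Similarly p_{Streamly} = 15 + (1/3)p_{Vidio}.
Solving the two reaction functions simultaneously: (1 − (1/3)(1/3))p_{Vidio} = 14.5 + (1/3)·15, so (8/9)p_{Vidio} = 19.5 and p_{Vidio} = 21.9375.
Then p_{Streamly} = 15 + (1/3)·21.9375 = 22.3125.
q_{Vidio} = 78 − 3·21.9375 + 2·22.3125 = 56.8125.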